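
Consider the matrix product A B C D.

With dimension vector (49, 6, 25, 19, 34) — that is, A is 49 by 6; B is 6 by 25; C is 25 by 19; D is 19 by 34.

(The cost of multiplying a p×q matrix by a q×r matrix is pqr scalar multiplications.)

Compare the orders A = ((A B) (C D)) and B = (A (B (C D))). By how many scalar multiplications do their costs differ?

33904

Order A = ((A B) (C D)): (A B): 49×6 by 6×25 → 49×25, cost 49·6·25 = 7350; (C D): 25×19 by 19×34 → 25×34, cost 25·19·34 = 16150; ((A B) (C D)): 49×25 by 25×34 → 49×34, cost 49·25·34 = 41650; cumulative 65150. Total 65150.
Order B = (A (B (C D))): (C D): 25×19 by 19×34 → 25×34, cost 25·19·34 = 16150; (B (C D)): 6×25 by 25×34 → 6×34, cost 6·25·34 = 5100; cumulative 21250; (A (B (C D))): 49×6 by 6×34 → 49×34, cost 49·6·34 = 9996; cumulative 31246. Total 31246.
Difference: |65150 − 31246| = 33904.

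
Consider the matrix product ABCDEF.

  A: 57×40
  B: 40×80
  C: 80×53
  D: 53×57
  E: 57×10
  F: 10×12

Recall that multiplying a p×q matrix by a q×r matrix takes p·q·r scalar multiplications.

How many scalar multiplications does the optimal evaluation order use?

134250

Adjacent pairs: AB = 57·40·80 = 182400; BC = 40·80·53 = 169600; CD = 80·53·57 = 241680; DE = 53·57·10 = 30210; EF = 57·10·12 = 6840.
Length 3: A..C: k=1: 0+169600+57·40·53=290440; k=2: 182400+0+57·80·53=424080 → min 290440 | B..D: k=2: 0+241680+40·80·57=424080; k=3: 169600+0+40·53·57=290440 → min 290440 | C..E: k=3: 0+30210+80·53·10=72610; k=4: 241680+0+80·57·10=287280 → min 72610 | D..F: k=4: 0+6840+53·57·12=43092; k=5: 30210+0+53·10·12=36570 → min 36570.
Length 4: A..D: k=1: 0+290440+57·40·57=420400; k=2: 182400+241680+57·80·57=684000; k=3: 290440+0+57·53·57=462637 → min 420400 | B..E: k=2: 0+72610+40·80·10=104610; k=3: 169600+30210+40·53·10=221010; k=4: 290440+0+40·57·10=313240 → min 104610 | C..F: k=3: 0+36570+80·53·12=87450; k=4: 241680+6840+80·57·12=303240; k=5: 72610+0+80·10·12=82210 → min 82210.
Length 5: A..E: k=1: 0+104610+57·40·10=127410; k=2: 182400+72610+57·80·10=300610; k=3: 290440+30210+57·53·10=350860; k=4: 420400+0+57·57·10=452890 → min 127410 | B..F: k=2: 0+82210+40·80·12=120610; k=3: 169600+36570+40·53·12=231610; k=4: 290440+6840+40·57·12=324640; k=5: 104610+0+40·10·12=109410 → min 109410.
Length 6: A..F: k=1: 0+109410+57·40·12=136770; k=2: 182400+82210+57·80·12=319330; k=3: 290440+36570+57·53·12=363262; k=4: 420400+6840+57·57·12=466228; k=5: 127410+0+57·10·12=134250 → min 134250.
Optimal order: ((A(B(C(DE))))F) with cost 134250.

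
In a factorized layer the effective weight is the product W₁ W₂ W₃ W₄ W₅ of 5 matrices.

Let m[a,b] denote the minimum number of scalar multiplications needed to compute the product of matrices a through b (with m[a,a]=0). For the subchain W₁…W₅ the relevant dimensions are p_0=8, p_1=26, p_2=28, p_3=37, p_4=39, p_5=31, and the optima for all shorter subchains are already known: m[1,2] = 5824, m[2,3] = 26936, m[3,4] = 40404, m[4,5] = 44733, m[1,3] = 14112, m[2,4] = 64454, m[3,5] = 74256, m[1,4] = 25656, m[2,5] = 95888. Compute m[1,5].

35328

m[1,5] = min over k∈[1,4] of m[1,k]+m[k+1,5]+p_{0}·p_k·p_{5}.
k=1: 0 + 95888 + 8·26·31 = 102336; k=2: 5824 + 74256 + 8·28·31 = 87024; k=3: 14112 + 44733 + 8·37·31 = 68021; k=4: 25656 + 0 + 8·39·31 = 35328.
Minimum: 35328 at k=4.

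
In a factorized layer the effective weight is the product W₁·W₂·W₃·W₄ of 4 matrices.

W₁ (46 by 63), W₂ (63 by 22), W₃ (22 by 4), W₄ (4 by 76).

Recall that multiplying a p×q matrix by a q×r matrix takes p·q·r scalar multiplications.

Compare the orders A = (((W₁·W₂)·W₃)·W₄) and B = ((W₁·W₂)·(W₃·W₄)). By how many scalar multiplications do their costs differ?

Order A = (((W₁·W₂)·W₃)·W₄): (W₁·W₂): 46×63 by 63×22 → 46×22, cost 46·63·22 = 63756; ((W₁·W₂)·W₃): 46×22 by 22×4 → 46×4, cost 46·22·4 = 4048; cumulative 67804; (((W₁·W₂)·W₃)·W₄): 46×4 by 4×76 → 46×76, cost 46·4·76 = 13984; cumulative 81788. Total 81788.
Order B = ((W₁·W₂)·(W₃·W₄)): (W₁·W₂): 46×63 by 63×22 → 46×22, cost 46·63·22 = 63756; (W₃·W₄): 22×4 by 4×76 → 22×76, cost 22·4·76 = 6688; ((W₁·W₂)·(W₃·W₄)): 46×22 by 22×76 → 46×76, cost 46·22·76 = 76912; cumulative 147356. Total 147356.
Difference: |81788 − 147356| = 65568.

65568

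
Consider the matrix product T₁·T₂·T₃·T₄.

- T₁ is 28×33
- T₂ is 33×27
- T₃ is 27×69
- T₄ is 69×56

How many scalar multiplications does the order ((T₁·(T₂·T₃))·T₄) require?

233427

(T₂·T₃): 33×27 by 27×69 → 33×69, cost 33·27·69 = 61479
(T₁·(T₂·T₃)): 28×33 by 33×69 → 28×69, cost 28·33·69 = 63756; cumulative 125235
((T₁·(T₂·T₃))·T₄): 28×69 by 69×56 → 28×56, cost 28·69·56 = 108192; cumulative 233427
Total: 233427 scalar multiplications.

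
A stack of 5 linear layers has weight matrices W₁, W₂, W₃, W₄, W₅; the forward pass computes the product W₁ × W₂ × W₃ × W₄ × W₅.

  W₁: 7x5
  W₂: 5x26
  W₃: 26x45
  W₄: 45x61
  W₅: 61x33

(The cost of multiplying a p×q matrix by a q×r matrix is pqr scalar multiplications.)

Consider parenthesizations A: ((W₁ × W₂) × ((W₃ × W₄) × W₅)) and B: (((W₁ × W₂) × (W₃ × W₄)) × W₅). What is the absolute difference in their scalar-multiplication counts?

33151

Order A = ((W₁ × W₂) × ((W₃ × W₄) × W₅)): (W₁ × W₂): 7×5 by 5×26 → 7×26, cost 7·5·26 = 910; (W₃ × W₄): 26×45 by 45×61 → 26×61, cost 26·45·61 = 71370; ((W₃ × W₄) × W₅): 26×61 by 61×33 → 26×33, cost 26·61·33 = 52338; cumulative 123708; ((W₁ × W₂) × ((W₃ × W₄) × W₅)): 7×26 by 26×33 → 7×33, cost 7·26·33 = 6006; cumulative 130624. Total 130624.
Order B = (((W₁ × W₂) × (W₃ × W₄)) × W₅): (W₁ × W₂): 7×5 by 5×26 → 7×26, cost 7·5·26 = 910; (W₃ × W₄): 26×45 by 45×61 → 26×61, cost 26·45·61 = 71370; ((W₁ × W₂) × (W₃ × W₄)): 7×26 by 26×61 → 7×61, cost 7·26·61 = 11102; cumulative 83382; (((W₁ × W₂) × (W₃ × W₄)) × W₅): 7×61 by 61×33 → 7×33, cost 7·61·33 = 14091; cumulative 97473. Total 97473.
Difference: |130624 − 97473| = 33151.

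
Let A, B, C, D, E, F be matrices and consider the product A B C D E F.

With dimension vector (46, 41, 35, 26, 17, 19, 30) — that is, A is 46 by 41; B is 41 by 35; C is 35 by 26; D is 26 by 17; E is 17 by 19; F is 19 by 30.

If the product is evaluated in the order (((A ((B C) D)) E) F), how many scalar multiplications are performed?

(B C): 41×35 by 35×26 → 41×26, cost 41·35·26 = 37310
((B C) D): 41×26 by 26×17 → 41×17, cost 41·26·17 = 18122; cumulative 55432
(A ((B C) D)): 46×41 by 41×17 → 46×17, cost 46·41·17 = 32062; cumulative 87494
((A ((B C) D)) E): 46×17 by 17×19 → 46×19, cost 46·17·19 = 14858; cumulative 102352
(((A ((B C) D)) E) F): 46×19 by 19×30 → 46×30, cost 46·19·30 = 26220; cumulative 128572
Total: 128572 scalar multiplications.

128572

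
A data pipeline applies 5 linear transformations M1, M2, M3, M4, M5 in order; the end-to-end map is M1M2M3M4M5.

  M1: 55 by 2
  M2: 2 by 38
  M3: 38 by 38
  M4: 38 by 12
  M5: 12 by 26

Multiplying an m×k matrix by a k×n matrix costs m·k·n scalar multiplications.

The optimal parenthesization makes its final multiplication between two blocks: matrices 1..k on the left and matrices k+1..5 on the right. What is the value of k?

Adjacent pairs: M1M2 = 55·2·38 = 4180; M2M3 = 2·38·38 = 2888; M3M4 = 38·38·12 = 17328; M4M5 = 38·12·26 = 11856.
Length 3: M1..M3: k=1: 0+2888+55·2·38=7068; k=2: 4180+0+55·38·38=83600 → min 7068 | M2..M4: k=2: 0+17328+2·38·12=18240; k=3: 2888+0+2·38·12=3800 → min 3800 | M3..M5: k=3: 0+11856+38·38·26=49400; k=4: 17328+0+38·12·26=29184 → min 29184.
Length 4: M1..M4: k=1: 0+3800+55·2·12=5120; k=2: 4180+17328+55·38·12=46588; k=3: 7068+0+55·38·12=32148 → min 5120 | M2..M5: k=2: 0+29184+2·38·26=31160; k=3: 2888+11856+2·38·26=16720; k=4: 3800+0+2·12·26=4424 → min 4424.
Top-level splits: k=1: (M1..M1)·(M2..M5) → 0+4424+55·2·26 = 7284; k=2: (M1..M2)·(M3..M5) → 4180+29184+55·38·26 = 87704; k=3: (M1..M3)·(M4..M5) → 7068+11856+55·38·26 = 73264; k=4: (M1..M4)·(M5..M5) → 5120+0+55·12·26 = 22280.
Best split is after M1, i.e. k = 1.

1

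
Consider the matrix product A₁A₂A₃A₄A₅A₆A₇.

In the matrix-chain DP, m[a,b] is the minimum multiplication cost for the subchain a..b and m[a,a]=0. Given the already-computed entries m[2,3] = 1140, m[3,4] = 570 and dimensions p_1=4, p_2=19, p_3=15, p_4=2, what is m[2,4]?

m[2,4] = min over k∈[2,3] of m[2,k]+m[k+1,4]+p_{1}·p_k·p_{4}.
k=2: 0 + 570 + 4·19·2 = 722; k=3: 1140 + 0 + 4·15·2 = 1260.
Minimum: 722 at k=2.

722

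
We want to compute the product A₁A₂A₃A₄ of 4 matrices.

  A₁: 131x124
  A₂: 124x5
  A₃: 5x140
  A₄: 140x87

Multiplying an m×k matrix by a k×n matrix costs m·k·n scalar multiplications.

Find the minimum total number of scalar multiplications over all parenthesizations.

199105

Adjacent pairs: A₁A₂ = 131·124·5 = 81220; A₂A₃ = 124·5·140 = 86800; A₃A₄ = 5·140·87 = 60900.
Length 3: A₁..A₃: k=1: 0+86800+131·124·140=2360960; k=2: 81220+0+131·5·140=172920 → min 172920 | A₂..A₄: k=2: 0+60900+124·5·87=114840; k=3: 86800+0+124·140·87=1597120 → min 114840.
Length 4: A₁..A₄: k=1: 0+114840+131·124·87=1528068; k=2: 81220+60900+131·5·87=199105; k=3: 172920+0+131·140·87=1768500 → min 199105.
Optimal order: ((A₁A₂)(A₃A₄)) with cost 199105.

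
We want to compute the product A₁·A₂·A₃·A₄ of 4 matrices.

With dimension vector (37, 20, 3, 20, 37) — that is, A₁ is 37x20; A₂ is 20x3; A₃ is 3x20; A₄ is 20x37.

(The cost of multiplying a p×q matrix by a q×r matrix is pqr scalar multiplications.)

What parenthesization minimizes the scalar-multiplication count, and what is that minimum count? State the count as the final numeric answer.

Adjacent pairs: A₁A₂ = 37·20·3 = 2220; A₂A₃ = 20·3·20 = 1200; A₃A₄ = 3·20·37 = 2220.
Length 3: A₁..A₃: k=1: 0+1200+37·20·20=16000; k=2: 2220+0+37·3·20=4440 → min 4440 | A₂..A₄: k=2: 0+2220+20·3·37=4440; k=3: 1200+0+20·20·37=16000 → min 4440.
Length 4: A₁..A₄: k=1: 0+4440+37·20·37=31820; k=2: 2220+2220+37·3·37=8547; k=3: 4440+0+37·20·37=31820 → min 8547.
Optimal parenthesization: ((A₁·A₂)·(A₃·A₄)) with cost 8547.

8547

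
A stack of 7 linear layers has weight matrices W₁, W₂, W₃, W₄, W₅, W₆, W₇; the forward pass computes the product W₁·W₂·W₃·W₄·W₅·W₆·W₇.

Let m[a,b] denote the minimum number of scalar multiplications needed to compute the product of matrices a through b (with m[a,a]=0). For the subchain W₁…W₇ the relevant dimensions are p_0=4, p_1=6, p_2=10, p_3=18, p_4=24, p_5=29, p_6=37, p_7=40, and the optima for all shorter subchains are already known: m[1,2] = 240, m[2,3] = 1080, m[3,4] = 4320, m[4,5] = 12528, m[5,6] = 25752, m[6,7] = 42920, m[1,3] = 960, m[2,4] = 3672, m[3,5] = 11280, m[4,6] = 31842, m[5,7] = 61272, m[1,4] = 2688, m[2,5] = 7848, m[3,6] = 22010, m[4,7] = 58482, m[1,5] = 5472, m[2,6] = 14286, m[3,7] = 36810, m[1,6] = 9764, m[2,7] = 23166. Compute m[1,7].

15684

m[1,7] = min over k∈[1,6] of m[1,k]+m[k+1,7]+p_{0}·p_k·p_{7}.
k=1: 0 + 23166 + 4·6·40 = 24126; k=2: 240 + 36810 + 4·10·40 = 38650; k=3: 960 + 58482 + 4·18·40 = 62322; k=4: 2688 + 61272 + 4·24·40 = 67800; k=5: 5472 + 42920 + 4·29·40 = 53032; k=6: 9764 + 0 + 4·37·40 = 15684.
Minimum: 15684 at k=6.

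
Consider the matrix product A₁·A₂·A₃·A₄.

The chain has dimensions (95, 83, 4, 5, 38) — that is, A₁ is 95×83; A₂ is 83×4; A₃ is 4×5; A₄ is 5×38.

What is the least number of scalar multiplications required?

Adjacent pairs: A₁A₂ = 95·83·4 = 31540; A₂A₃ = 83·4·5 = 1660; A₃A₄ = 4·5·38 = 760.
Length 3: A₁..A₃: k=1: 0+1660+95·83·5=41085; k=2: 31540+0+95·4·5=33440 → min 33440 | A₂..A₄: k=2: 0+760+83·4·38=13376; k=3: 1660+0+83·5·38=17430 → min 13376.
Length 4: A₁..A₄: k=1: 0+13376+95·83·38=313006; k=2: 31540+760+95·4·38=46740; k=3: 33440+0+95·5·38=51490 → min 46740.
Optimal order: ((A₁·A₂)·(A₃·A₄)) with cost 46740.

46740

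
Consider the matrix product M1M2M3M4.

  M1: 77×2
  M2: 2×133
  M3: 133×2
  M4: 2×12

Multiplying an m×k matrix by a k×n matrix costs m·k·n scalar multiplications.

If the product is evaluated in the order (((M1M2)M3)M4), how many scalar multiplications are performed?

42812

(M1M2): 77×2 by 2×133 → 77×133, cost 77·2·133 = 20482
((M1M2)M3): 77×133 by 133×2 → 77×2, cost 77·133·2 = 20482; cumulative 40964
(((M1M2)M3)M4): 77×2 by 2×12 → 77×12, cost 77·2·12 = 1848; cumulative 42812
Total: 42812 scalar multiplications.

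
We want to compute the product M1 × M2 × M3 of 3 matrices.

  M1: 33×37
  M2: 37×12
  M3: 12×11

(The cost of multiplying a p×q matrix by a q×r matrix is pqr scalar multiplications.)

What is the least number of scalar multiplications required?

18315

Order (M1 × (M2 × M3)): (M2 × M3): 37×12 by 12×11 → 37×11, cost 37·12·11 = 4884; (M1 × (M2 × M3)): 33×37 by 37×11 → 33×11, cost 33·37·11 = 13431; cumulative 18315. Total 18315.
Order ((M1 × M2) × M3): (M1 × M2): 33×37 by 37×12 → 33×12, cost 33·37·12 = 14652; ((M1 × M2) × M3): 33×12 by 12×11 → 33×11, cost 33·12·11 = 4356; cumulative 19008. Total 19008.
Minimum: 18315.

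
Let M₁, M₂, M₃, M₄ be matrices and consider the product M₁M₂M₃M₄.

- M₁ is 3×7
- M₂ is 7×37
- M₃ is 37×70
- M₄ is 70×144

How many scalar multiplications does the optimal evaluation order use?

38787

Adjacent pairs: M₁M₂ = 3·7·37 = 777; M₂M₃ = 7·37·70 = 18130; M₃M₄ = 37·70·144 = 372960.
Length 3: M₁..M₃: k=1: 0+18130+3·7·70=19600; k=2: 777+0+3·37·70=8547 → min 8547 | M₂..M₄: k=2: 0+372960+7·37·144=410256; k=3: 18130+0+7·70·144=88690 → min 88690.
Length 4: M₁..M₄: k=1: 0+88690+3·7·144=91714; k=2: 777+372960+3·37·144=389721; k=3: 8547+0+3·70·144=38787 → min 38787.
Optimal order: (((M₁M₂)M₃)M₄) with cost 38787.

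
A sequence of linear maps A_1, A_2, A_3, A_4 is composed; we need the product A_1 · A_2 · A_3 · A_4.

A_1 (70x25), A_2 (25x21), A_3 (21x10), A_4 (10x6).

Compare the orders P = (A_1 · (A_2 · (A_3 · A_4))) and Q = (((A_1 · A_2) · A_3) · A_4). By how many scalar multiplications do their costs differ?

Order P = (A_1 · (A_2 · (A_3 · A_4))): (A_3 · A_4): 21×10 by 10×6 → 21×6, cost 21·10·6 = 1260; (A_2 · (A_3 · A_4)): 25×21 by 21×6 → 25×6, cost 25·21·6 = 3150; cumulative 4410; (A_1 · (A_2 · (A_3 · A_4))): 70×25 by 25×6 → 70×6, cost 70·25·6 = 10500; cumulative 14910. Total 14910.
Order Q = (((A_1 · A_2) · A_3) · A_4): (A_1 · A_2): 70×25 by 25×21 → 70×21, cost 70·25·21 = 36750; ((A_1 · A_2) · A_3): 70×21 by 21×10 → 70×10, cost 70·21·10 = 14700; cumulative 51450; (((A_1 · A_2) · A_3) · A_4): 70×10 by 10×6 → 70×6, cost 70·10·6 = 4200; cumulative 55650. Total 55650.
Difference: |14910 − 55650| = 40740.

40740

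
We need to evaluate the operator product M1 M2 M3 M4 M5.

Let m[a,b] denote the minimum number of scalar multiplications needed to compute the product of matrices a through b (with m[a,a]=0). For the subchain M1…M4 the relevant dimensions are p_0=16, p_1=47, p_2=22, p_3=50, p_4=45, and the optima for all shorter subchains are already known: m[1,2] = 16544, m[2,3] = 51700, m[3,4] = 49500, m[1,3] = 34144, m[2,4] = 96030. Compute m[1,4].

70144

m[1,4] = min over k∈[1,3] of m[1,k]+m[k+1,4]+p_{0}·p_k·p_{4}.
k=1: 0 + 96030 + 16·47·45 = 129870; k=2: 16544 + 49500 + 16·22·45 = 81884; k=3: 34144 + 0 + 16·50·45 = 70144.
Minimum: 70144 at k=3.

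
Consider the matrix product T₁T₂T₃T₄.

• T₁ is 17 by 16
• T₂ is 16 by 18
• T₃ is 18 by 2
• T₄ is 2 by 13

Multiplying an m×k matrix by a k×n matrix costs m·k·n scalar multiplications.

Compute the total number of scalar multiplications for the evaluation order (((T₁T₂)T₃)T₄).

(T₁T₂): 17×16 by 16×18 → 17×18, cost 17·16·18 = 4896
((T₁T₂)T₃): 17×18 by 18×2 → 17×2, cost 17·18·2 = 612; cumulative 5508
(((T₁T₂)T₃)T₄): 17×2 by 2×13 → 17×13, cost 17·2·13 = 442; cumulative 5950
Total: 5950 scalar multiplications.

5950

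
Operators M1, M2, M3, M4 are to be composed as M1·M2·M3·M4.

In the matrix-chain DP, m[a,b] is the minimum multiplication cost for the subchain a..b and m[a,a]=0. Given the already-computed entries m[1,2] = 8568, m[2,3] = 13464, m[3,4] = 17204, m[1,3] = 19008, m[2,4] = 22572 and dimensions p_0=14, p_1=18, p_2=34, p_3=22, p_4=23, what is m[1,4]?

m[1,4] = min over k∈[1,3] of m[1,k]+m[k+1,4]+p_{0}·p_k·p_{4}.
k=1: 0 + 22572 + 14·18·23 = 28368; k=2: 8568 + 17204 + 14·34·23 = 36720; k=3: 19008 + 0 + 14·22·23 = 26092.
Minimum: 26092 at k=3.

26092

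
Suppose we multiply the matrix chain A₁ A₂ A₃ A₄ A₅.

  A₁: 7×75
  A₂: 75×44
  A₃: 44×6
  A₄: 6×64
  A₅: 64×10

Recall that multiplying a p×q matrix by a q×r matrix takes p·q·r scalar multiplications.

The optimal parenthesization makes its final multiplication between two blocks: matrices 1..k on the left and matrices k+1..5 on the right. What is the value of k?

3

Adjacent pairs: A₁A₂ = 7·75·44 = 23100; A₂A₃ = 75·44·6 = 19800; A₃A₄ = 44·6·64 = 16896; A₄A₅ = 6·64·10 = 3840.
Length 3: A₁..A₃: k=1: 0+19800+7·75·6=22950; k=2: 23100+0+7·44·6=24948 → min 22950 | A₂..A₄: k=2: 0+16896+75·44·64=228096; k=3: 19800+0+75·6·64=48600 → min 48600 | A₃..A₅: k=3: 0+3840+44·6·10=6480; k=4: 16896+0+44·64·10=45056 → min 6480.
Length 4: A₁..A₄: k=1: 0+48600+7·75·64=82200; k=2: 23100+16896+7·44·64=59708; k=3: 22950+0+7·6·64=25638 → min 25638 | A₂..A₅: k=2: 0+6480+75·44·10=39480; k=3: 19800+3840+75·6·10=28140; k=4: 48600+0+75·64·10=96600 → min 28140.
Top-level splits: k=1: (A₁..A₁)·(A₂..A₅) → 0+28140+7·75·10 = 33390; k=2: (A₁..A₂)·(A₃..A₅) → 23100+6480+7·44·10 = 32660; k=3: (A₁..A₃)·(A₄..A₅) → 22950+3840+7·6·10 = 27210; k=4: (A₁..A₄)·(A₅..A₅) → 25638+0+7·64·10 = 30118.
Best split is after A₃, i.e. k = 3.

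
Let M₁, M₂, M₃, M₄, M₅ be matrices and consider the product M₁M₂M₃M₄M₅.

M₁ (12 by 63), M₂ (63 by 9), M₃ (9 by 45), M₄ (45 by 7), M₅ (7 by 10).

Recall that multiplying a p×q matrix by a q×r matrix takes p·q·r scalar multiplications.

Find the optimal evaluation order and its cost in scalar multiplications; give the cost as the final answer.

Adjacent pairs: M₁M₂ = 12·63·9 = 6804; M₂M₃ = 63·9·45 = 25515; M₃M₄ = 9·45·7 = 2835; M₄M₅ = 45·7·10 = 3150.
Length 3: M₁..M₃: k=1: 0+25515+12·63·45=59535; k=2: 6804+0+12·9·45=11664 → min 11664 | M₂..M₄: k=2: 0+2835+63·9·7=6804; k=3: 25515+0+63·45·7=45360 → min 6804 | M₃..M₅: k=3: 0+3150+9·45·10=7200; k=4: 2835+0+9·7·10=3465 → min 3465.
Length 4: M₁..M₄: k=1: 0+6804+12·63·7=12096; k=2: 6804+2835+12·9·7=10395; k=3: 11664+0+12·45·7=15444 → min 10395 | M₂..M₅: k=2: 0+3465+63·9·10=9135; k=3: 25515+3150+63·45·10=57015; k=4: 6804+0+63·7·10=11214 → min 9135.
Length 5: M₁..M₅: k=1: 0+9135+12·63·10=16695; k=2: 6804+3465+12·9·10=11349; k=3: 11664+3150+12·45·10=20214; k=4: 10395+0+12·7·10=11235 → min 11235.
Optimal parenthesization: (((M₁M₂)(M₃M₄))M₅) with cost 11235.

11235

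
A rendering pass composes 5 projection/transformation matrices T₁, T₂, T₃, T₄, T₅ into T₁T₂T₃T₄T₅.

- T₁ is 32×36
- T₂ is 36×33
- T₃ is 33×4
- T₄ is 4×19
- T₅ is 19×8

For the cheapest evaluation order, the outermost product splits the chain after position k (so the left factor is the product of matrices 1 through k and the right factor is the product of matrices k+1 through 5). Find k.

Adjacent pairs: T₁T₂ = 32·36·33 = 38016; T₂T₃ = 36·33·4 = 4752; T₃T₄ = 33·4·19 = 2508; T₄T₅ = 4·19·8 = 608.
Length 3: T₁..T₃: k=1: 0+4752+32·36·4=9360; k=2: 38016+0+32·33·4=42240 → min 9360 | T₂..T₄: k=2: 0+2508+36·33·19=25080; k=3: 4752+0+36·4·19=7488 → min 7488 | T₃..T₅: k=3: 0+608+33·4·8=1664; k=4: 2508+0+33·19·8=7524 → min 1664.
Length 4: T₁..T₄: k=1: 0+7488+32·36·19=29376; k=2: 38016+2508+32·33·19=60588; k=3: 9360+0+32·4·19=11792 → min 11792 | T₂..T₅: k=2: 0+1664+36·33·8=11168; k=3: 4752+608+36·4·8=6512; k=4: 7488+0+36·19·8=12960 → min 6512.
Top-level splits: k=1: (T₁..T₁)·(T₂..T₅) → 0+6512+32·36·8 = 15728; k=2: (T₁..T₂)·(T₃..T₅) → 38016+1664+32·33·8 = 48128; k=3: (T₁..T₃)·(T₄..T₅) → 9360+608+32·4·8 = 10992; k=4: (T₁..T₄)·(T₅..T₅) → 11792+0+32·19·8 = 16656.
Best split is after T₃, i.e. k = 3.

3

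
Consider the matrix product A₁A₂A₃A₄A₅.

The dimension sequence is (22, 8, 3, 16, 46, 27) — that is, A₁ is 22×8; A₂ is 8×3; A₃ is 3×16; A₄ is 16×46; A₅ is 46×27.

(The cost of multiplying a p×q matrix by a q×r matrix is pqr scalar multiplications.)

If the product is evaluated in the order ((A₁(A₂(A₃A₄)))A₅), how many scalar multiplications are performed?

(A₃A₄): 3×16 by 16×46 → 3×46, cost 3·16·46 = 2208
(A₂(A₃A₄)): 8×3 by 3×46 → 8×46, cost 8·3·46 = 1104; cumulative 3312
(A₁(A₂(A₃A₄))): 22×8 by 8×46 → 22×46, cost 22·8·46 = 8096; cumulative 11408
((A₁(A₂(A₃A₄)))A₅): 22×46 by 46×27 → 22×27, cost 22·46·27 = 27324; cumulative 38732
Total: 38732 scalar multiplications.

38732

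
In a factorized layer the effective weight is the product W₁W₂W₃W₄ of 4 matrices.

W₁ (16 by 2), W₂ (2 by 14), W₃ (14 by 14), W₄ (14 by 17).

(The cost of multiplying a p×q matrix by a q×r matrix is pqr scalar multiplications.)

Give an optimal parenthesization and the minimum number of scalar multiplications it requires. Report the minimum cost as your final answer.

1412

Adjacent pairs: W₁W₂ = 16·2·14 = 448; W₂W₃ = 2·14·14 = 392; W₃W₄ = 14·14·17 = 3332.
Length 3: W₁..W₃: k=1: 0+392+16·2·14=840; k=2: 448+0+16·14·14=3584 → min 840 | W₂..W₄: k=2: 0+3332+2·14·17=3808; k=3: 392+0+2·14·17=868 → min 868.
Length 4: W₁..W₄: k=1: 0+868+16·2·17=1412; k=2: 448+3332+16·14·17=7588; k=3: 840+0+16·14·17=4648 → min 1412.
Optimal parenthesization: (W₁((W₂W₃)W₄)) with cost 1412.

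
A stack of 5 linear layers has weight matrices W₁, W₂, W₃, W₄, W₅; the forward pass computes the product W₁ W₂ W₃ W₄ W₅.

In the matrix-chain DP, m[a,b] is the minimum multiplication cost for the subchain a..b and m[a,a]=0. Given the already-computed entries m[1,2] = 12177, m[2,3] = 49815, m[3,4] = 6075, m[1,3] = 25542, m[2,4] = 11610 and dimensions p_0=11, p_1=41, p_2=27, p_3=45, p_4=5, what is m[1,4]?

m[1,4] = min over k∈[1,3] of m[1,k]+m[k+1,4]+p_{0}·p_k·p_{4}.
k=1: 0 + 11610 + 11·41·5 = 13865; k=2: 12177 + 6075 + 11·27·5 = 19737; k=3: 25542 + 0 + 11·45·5 = 28017.
Minimum: 13865 at k=1.

13865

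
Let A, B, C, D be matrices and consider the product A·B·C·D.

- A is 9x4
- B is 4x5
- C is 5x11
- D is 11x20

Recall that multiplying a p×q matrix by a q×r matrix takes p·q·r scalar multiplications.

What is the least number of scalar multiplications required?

Adjacent pairs: AB = 9·4·5 = 180; BC = 4·5·11 = 220; CD = 5·11·20 = 1100.
Length 3: A..C: k=1: 0+220+9·4·11=616; k=2: 180+0+9·5·11=675 → min 616 | B..D: k=2: 0+1100+4·5·20=1500; k=3: 220+0+4·11·20=1100 → min 1100.
Length 4: A..D: k=1: 0+1100+9·4·20=1820; k=2: 180+1100+9·5·20=2180; k=3: 616+0+9·11·20=2596 → min 1820.
Optimal order: (A·((B·C)·D)) with cost 1820.

1820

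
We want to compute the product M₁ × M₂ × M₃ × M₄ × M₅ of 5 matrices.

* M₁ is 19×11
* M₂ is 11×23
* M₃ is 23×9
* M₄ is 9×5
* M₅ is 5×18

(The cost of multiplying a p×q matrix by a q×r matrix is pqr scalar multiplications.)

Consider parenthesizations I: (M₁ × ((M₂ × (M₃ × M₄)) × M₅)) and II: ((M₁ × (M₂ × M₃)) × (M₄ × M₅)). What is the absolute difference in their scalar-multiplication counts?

994

Order I = (M₁ × ((M₂ × (M₃ × M₄)) × M₅)): (M₃ × M₄): 23×9 by 9×5 → 23×5, cost 23·9·5 = 1035; (M₂ × (M₃ × M₄)): 11×23 by 23×5 → 11×5, cost 11·23·5 = 1265; cumulative 2300; ((M₂ × (M₃ × M₄)) × M₅): 11×5 by 5×18 → 11×18, cost 11·5·18 = 990; cumulative 3290; (M₁ × ((M₂ × (M₃ × M₄)) × M₅)): 19×11 by 11×18 → 19×18, cost 19·11·18 = 3762; cumulative 7052. Total 7052.
Order II = ((M₁ × (M₂ × M₃)) × (M₄ × M₅)): (M₂ × M₃): 11×23 by 23×9 → 11×9, cost 11·23·9 = 2277; (M₁ × (M₂ × M₃)): 19×11 by 11×9 → 19×9, cost 19·11·9 = 1881; cumulative 4158; (M₄ × M₅): 9×5 by 5×18 → 9×18, cost 9·5·18 = 810; ((M₁ × (M₂ × M₃)) × (M₄ × M₅)): 19×9 by 9×18 → 19×18, cost 19·9·18 = 3078; cumulative 8046. Total 8046.
Difference: |7052 − 8046| = 994.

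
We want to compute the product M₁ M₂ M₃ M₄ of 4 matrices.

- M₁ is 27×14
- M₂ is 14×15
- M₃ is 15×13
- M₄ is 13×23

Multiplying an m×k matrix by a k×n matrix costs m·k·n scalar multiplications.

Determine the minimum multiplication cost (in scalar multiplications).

Adjacent pairs: M₁M₂ = 27·14·15 = 5670; M₂M₃ = 14·15·13 = 2730; M₃M₄ = 15·13·23 = 4485.
Length 3: M₁..M₃: k=1: 0+2730+27·14·13=7644; k=2: 5670+0+27·15·13=10935 → min 7644 | M₂..M₄: k=2: 0+4485+14·15·23=9315; k=3: 2730+0+14·13·23=6916 → min 6916.
Length 4: M₁..M₄: k=1: 0+6916+27·14·23=15610; k=2: 5670+4485+27·15·23=19470; k=3: 7644+0+27·13·23=15717 → min 15610.
Optimal order: (M₁ ((M₂ M₃) M₄)) with cost 15610.

15610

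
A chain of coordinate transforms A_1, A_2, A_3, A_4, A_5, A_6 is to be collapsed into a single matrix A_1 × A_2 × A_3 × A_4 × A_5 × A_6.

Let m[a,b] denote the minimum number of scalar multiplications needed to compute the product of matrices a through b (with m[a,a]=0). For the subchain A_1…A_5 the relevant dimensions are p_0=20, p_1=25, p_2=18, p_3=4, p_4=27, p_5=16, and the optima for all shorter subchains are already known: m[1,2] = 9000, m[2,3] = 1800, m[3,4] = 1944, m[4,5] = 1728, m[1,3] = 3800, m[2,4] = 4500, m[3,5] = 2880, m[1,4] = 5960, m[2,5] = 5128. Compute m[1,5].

m[1,5] = min over k∈[1,4] of m[1,k]+m[k+1,5]+p_{0}·p_k·p_{5}.
k=1: 0 + 5128 + 20·25·16 = 13128; k=2: 9000 + 2880 + 20·18·16 = 17640; k=3: 3800 + 1728 + 20·4·16 = 6808; k=4: 5960 + 0 + 20·27·16 = 14600.
Minimum: 6808 at k=3.

6808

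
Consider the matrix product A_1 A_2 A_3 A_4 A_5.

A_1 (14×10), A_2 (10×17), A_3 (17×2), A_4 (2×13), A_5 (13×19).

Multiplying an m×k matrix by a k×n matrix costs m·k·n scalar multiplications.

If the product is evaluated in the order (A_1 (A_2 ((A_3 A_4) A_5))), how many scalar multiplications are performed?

10531

(A_3 A_4): 17×2 by 2×13 → 17×13, cost 17·2·13 = 442
((A_3 A_4) A_5): 17×13 by 13×19 → 17×19, cost 17·13·19 = 4199; cumulative 4641
(A_2 ((A_3 A_4) A_5)): 10×17 by 17×19 → 10×19, cost 10·17·19 = 3230; cumulative 7871
(A_1 (A_2 ((A_3 A_4) A_5))): 14×10 by 10×19 → 14×19, cost 14·10·19 = 2660; cumulative 10531
Total: 10531 scalar multiplications.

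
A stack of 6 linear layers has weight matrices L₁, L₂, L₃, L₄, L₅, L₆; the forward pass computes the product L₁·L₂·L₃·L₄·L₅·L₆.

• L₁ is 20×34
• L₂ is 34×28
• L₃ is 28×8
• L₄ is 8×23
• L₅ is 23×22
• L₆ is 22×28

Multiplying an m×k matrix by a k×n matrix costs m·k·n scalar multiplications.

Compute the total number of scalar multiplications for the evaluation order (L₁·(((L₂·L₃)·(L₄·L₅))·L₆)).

57632

(L₂·L₃): 34×28 by 28×8 → 34×8, cost 34·28·8 = 7616
(L₄·L₅): 8×23 by 23×22 → 8×22, cost 8·23·22 = 4048
((L₂·L₃)·(L₄·L₅)): 34×8 by 8×22 → 34×22, cost 34·8·22 = 5984; cumulative 17648
(((L₂·L₃)·(L₄·L₅))·L₆): 34×22 by 22×28 → 34×28, cost 34·22·28 = 20944; cumulative 38592
(L₁·(((L₂·L₃)·(L₄·L₅))·L₆)): 20×34 by 34×28 → 20×28, cost 20·34·28 = 19040; cumulative 57632
Total: 57632 scalar multiplications.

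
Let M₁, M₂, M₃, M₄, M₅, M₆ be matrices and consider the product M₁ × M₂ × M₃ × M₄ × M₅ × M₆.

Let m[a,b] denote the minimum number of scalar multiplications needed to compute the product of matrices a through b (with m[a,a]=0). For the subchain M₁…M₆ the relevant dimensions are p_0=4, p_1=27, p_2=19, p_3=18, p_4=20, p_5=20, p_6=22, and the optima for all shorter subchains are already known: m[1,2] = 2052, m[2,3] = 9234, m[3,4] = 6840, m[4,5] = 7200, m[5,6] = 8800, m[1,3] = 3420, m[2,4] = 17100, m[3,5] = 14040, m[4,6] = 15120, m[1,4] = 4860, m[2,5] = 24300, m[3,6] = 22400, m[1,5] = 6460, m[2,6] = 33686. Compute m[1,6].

m[1,6] = min over k∈[1,5] of m[1,k]+m[k+1,6]+p_{0}·p_k·p_{6}.
k=1: 0 + 33686 + 4·27·22 = 36062; k=2: 2052 + 22400 + 4·19·22 = 26124; k=3: 3420 + 15120 + 4·18·22 = 20124; k=4: 4860 + 8800 + 4·20·22 = 15420; k=5: 6460 + 0 + 4·20·22 = 8220.
Minimum: 8220 at k=5.

8220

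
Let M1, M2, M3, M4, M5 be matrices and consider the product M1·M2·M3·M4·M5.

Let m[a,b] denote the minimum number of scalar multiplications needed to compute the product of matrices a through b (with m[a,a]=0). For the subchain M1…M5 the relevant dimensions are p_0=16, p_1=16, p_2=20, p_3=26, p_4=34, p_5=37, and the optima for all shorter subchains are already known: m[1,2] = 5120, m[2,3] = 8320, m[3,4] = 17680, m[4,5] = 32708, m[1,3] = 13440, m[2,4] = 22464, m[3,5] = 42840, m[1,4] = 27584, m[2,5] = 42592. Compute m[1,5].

47712

m[1,5] = min over k∈[1,4] of m[1,k]+m[k+1,5]+p_{0}·p_k·p_{5}.
k=1: 0 + 42592 + 16·16·37 = 52064; k=2: 5120 + 42840 + 16·20·37 = 59800; k=3: 13440 + 32708 + 16·26·37 = 61540; k=4: 27584 + 0 + 16·34·37 = 47712.
Minimum: 47712 at k=4.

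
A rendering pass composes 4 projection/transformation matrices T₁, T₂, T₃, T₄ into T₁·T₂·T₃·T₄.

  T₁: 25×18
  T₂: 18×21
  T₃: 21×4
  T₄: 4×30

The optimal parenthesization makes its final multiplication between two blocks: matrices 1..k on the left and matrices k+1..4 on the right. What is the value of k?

Adjacent pairs: T₁T₂ = 25·18·21 = 9450; T₂T₃ = 18·21·4 = 1512; T₃T₄ = 21·4·30 = 2520.
Length 3: T₁..T₃: k=1: 0+1512+25·18·4=3312; k=2: 9450+0+25·21·4=11550 → min 3312 | T₂..T₄: k=2: 0+2520+18·21·30=13860; k=3: 1512+0+18·4·30=3672 → min 3672.
Top-level splits: k=1: (T₁..T₁)·(T₂..T₄) → 0+3672+25·18·30 = 17172; k=2: (T₁..T₂)·(T₃..T₄) → 9450+2520+25·21·30 = 27720; k=3: (T₁..T₃)·(T₄..T₄) → 3312+0+25·4·30 = 6312.
Best split is after T₃, i.e. k = 3.

3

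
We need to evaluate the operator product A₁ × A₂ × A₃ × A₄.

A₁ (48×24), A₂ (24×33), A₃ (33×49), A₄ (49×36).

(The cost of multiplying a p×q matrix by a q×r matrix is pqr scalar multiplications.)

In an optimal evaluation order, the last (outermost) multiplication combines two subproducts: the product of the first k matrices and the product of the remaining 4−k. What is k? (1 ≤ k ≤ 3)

Adjacent pairs: A₁A₂ = 48·24·33 = 38016; A₂A₃ = 24·33·49 = 38808; A₃A₄ = 33·49·36 = 58212.
Length 3: A₁..A₃: k=1: 0+38808+48·24·49=95256; k=2: 38016+0+48·33·49=115632 → min 95256 | A₂..A₄: k=2: 0+58212+24·33·36=86724; k=3: 38808+0+24·49·36=81144 → min 81144.
Top-level splits: k=1: (A₁..A₁)·(A₂..A₄) → 0+81144+48·24·36 = 122616; k=2: (A₁..A₂)·(A₃..A₄) → 38016+58212+48·33·36 = 153252; k=3: (A₁..A₃)·(A₄..A₄) → 95256+0+48·49·36 = 179928.
Best split is after A₁, i.e. k = 1.

1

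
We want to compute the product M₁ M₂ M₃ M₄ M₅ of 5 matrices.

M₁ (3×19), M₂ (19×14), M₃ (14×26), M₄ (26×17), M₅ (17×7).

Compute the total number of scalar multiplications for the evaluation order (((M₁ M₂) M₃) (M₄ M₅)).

(M₁ M₂): 3×19 by 19×14 → 3×14, cost 3·19·14 = 798
((M₁ M₂) M₃): 3×14 by 14×26 → 3×26, cost 3·14·26 = 1092; cumulative 1890
(M₄ M₅): 26×17 by 17×7 → 26×7, cost 26·17·7 = 3094
(((M₁ M₂) M₃) (M₄ M₅)): 3×26 by 26×7 → 3×7, cost 3·26·7 = 546; cumulative 5530
Total: 5530 scalar multiplications.

5530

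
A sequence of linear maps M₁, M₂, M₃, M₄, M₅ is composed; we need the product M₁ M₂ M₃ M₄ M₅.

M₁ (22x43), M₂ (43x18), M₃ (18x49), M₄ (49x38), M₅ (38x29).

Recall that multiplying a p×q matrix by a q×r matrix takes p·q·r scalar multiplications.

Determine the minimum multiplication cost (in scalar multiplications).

Adjacent pairs: M₁M₂ = 22·43·18 = 17028; M₂M₃ = 43·18·49 = 37926; M₃M₄ = 18·49·38 = 33516; M₄M₅ = 49·38·29 = 53998.
Length 3: M₁..M₃: k=1: 0+37926+22·43·49=84280; k=2: 17028+0+22·18·49=36432 → min 36432 | M₂..M₄: k=2: 0+33516+43·18·38=62928; k=3: 37926+0+43·49·38=117992 → min 62928 | M₃..M₅: k=3: 0+53998+18·49·29=79576; k=4: 33516+0+18·38·29=53352 → min 53352.
Length 4: M₁..M₄: k=1: 0+62928+22·43·38=98876; k=2: 17028+33516+22·18·38=65592; k=3: 36432+0+22·49·38=77396 → min 65592 | M₂..M₅: k=2: 0+53352+43·18·29=75798; k=3: 37926+53998+43·49·29=153027; k=4: 62928+0+43·38·29=110314 → min 75798.
Length 5: M₁..M₅: k=1: 0+75798+22·43·29=103232; k=2: 17028+53352+22·18·29=81864; k=3: 36432+53998+22·49·29=121692; k=4: 65592+0+22·38·29=89836 → min 81864.
Optimal order: ((M₁ M₂) ((M₃ M₄) M₅)) with cost 81864.

81864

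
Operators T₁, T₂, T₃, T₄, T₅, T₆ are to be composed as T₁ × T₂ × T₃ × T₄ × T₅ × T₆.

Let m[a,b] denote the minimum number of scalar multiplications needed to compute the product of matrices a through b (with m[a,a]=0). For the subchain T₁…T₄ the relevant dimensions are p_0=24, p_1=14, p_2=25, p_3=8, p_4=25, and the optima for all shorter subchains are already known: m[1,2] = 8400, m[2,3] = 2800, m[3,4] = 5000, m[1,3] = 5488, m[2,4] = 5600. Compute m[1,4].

m[1,4] = min over k∈[1,3] of m[1,k]+m[k+1,4]+p_{0}·p_k·p_{4}.
k=1: 0 + 5600 + 24·14·25 = 14000; k=2: 8400 + 5000 + 24·25·25 = 28400; k=3: 5488 + 0 + 24·8·25 = 10288.
Minimum: 10288 at k=3.

10288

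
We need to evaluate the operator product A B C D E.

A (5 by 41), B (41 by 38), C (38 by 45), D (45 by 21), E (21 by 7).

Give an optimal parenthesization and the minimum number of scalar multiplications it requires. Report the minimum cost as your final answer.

21800

Adjacent pairs: AB = 5·41·38 = 7790; BC = 41·38·45 = 70110; CD = 38·45·21 = 35910; DE = 45·21·7 = 6615.
Length 3: A..C: k=1: 0+70110+5·41·45=79335; k=2: 7790+0+5·38·45=16340 → min 16340 | B..D: k=2: 0+35910+41·38·21=68628; k=3: 70110+0+41·45·21=108855 → min 68628 | C..E: k=3: 0+6615+38·45·7=18585; k=4: 35910+0+38·21·7=41496 → min 18585.
Length 4: A..D: k=1: 0+68628+5·41·21=72933; k=2: 7790+35910+5·38·21=47690; k=3: 16340+0+5·45·21=21065 → min 21065 | B..E: k=2: 0+18585+41·38·7=29491; k=3: 70110+6615+41·45·7=89640; k=4: 68628+0+41·21·7=74655 → min 29491.
Length 5: A..E: k=1: 0+29491+5·41·7=30926; k=2: 7790+18585+5·38·7=27705; k=3: 16340+6615+5·45·7=24530; k=4: 21065+0+5·21·7=21800 → min 21800.
Optimal parenthesization: ((((A B) C) D) E) with cost 21800.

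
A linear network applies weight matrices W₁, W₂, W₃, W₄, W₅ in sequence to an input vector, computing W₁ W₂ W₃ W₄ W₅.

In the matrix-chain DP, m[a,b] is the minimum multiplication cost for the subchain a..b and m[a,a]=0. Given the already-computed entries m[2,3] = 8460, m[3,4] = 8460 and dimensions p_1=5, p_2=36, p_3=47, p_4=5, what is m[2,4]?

9360

m[2,4] = min over k∈[2,3] of m[2,k]+m[k+1,4]+p_{1}·p_k·p_{4}.
k=2: 0 + 8460 + 5·36·5 = 9360; k=3: 8460 + 0 + 5·47·5 = 9635.
Minimum: 9360 at k=2.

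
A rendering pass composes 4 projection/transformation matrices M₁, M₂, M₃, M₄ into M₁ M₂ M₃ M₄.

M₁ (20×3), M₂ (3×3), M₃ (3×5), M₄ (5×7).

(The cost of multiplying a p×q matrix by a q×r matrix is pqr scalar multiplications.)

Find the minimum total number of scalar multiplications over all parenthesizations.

570

Adjacent pairs: M₁M₂ = 20·3·3 = 180; M₂M₃ = 3·3·5 = 45; M₃M₄ = 3·5·7 = 105.
Length 3: M₁..M₃: k=1: 0+45+20·3·5=345; k=2: 180+0+20·3·5=480 → min 345 | M₂..M₄: k=2: 0+105+3·3·7=168; k=3: 45+0+3·5·7=150 → min 150.
Length 4: M₁..M₄: k=1: 0+150+20·3·7=570; k=2: 180+105+20·3·7=705; k=3: 345+0+20·5·7=1045 → min 570.
Optimal order: (M₁ ((M₂ M₃) M₄)) with cost 570.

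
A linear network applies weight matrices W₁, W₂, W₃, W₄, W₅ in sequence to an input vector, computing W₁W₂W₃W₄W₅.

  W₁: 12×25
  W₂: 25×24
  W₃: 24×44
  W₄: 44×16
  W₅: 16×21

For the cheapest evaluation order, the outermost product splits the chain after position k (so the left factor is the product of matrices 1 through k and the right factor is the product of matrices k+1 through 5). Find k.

4

Adjacent pairs: W₁W₂ = 12·25·24 = 7200; W₂W₃ = 25·24·44 = 26400; W₃W₄ = 24·44·16 = 16896; W₄W₅ = 44·16·21 = 14784.
Length 3: W₁..W₃: k=1: 0+26400+12·25·44=39600; k=2: 7200+0+12·24·44=19872 → min 19872 | W₂..W₄: k=2: 0+16896+25·24·16=26496; k=3: 26400+0+25·44·16=44000 → min 26496 | W₃..W₅: k=3: 0+14784+24·44·21=36960; k=4: 16896+0+24·16·21=24960 → min 24960.
Length 4: W₁..W₄: k=1: 0+26496+12·25·16=31296; k=2: 7200+16896+12·24·16=28704; k=3: 19872+0+12·44·16=28320 → min 28320 | W₂..W₅: k=2: 0+24960+25·24·21=37560; k=3: 26400+14784+25·44·21=64284; k=4: 26496+0+25·16·21=34896 → min 34896.
Top-level splits: k=1: (W₁..W₁)·(W₂..W₅) → 0+34896+12·25·21 = 41196; k=2: (W₁..W₂)·(W₃..W₅) → 7200+24960+12·24·21 = 38208; k=3: (W₁..W₃)·(W₄..W₅) → 19872+14784+12·44·21 = 45744; k=4: (W₁..W₄)·(W₅..W₅) → 28320+0+12·16·21 = 32352.
Best split is after W₄, i.e. k = 4.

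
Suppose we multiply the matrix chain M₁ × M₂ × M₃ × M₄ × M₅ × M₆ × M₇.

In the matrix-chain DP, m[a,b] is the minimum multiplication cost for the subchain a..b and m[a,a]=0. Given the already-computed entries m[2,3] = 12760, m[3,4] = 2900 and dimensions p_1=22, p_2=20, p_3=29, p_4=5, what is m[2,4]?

5100

m[2,4] = min over k∈[2,3] of m[2,k]+m[k+1,4]+p_{1}·p_k·p_{4}.
k=2: 0 + 2900 + 22·20·5 = 5100; k=3: 12760 + 0 + 22·29·5 = 15950.
Minimum: 5100 at k=2.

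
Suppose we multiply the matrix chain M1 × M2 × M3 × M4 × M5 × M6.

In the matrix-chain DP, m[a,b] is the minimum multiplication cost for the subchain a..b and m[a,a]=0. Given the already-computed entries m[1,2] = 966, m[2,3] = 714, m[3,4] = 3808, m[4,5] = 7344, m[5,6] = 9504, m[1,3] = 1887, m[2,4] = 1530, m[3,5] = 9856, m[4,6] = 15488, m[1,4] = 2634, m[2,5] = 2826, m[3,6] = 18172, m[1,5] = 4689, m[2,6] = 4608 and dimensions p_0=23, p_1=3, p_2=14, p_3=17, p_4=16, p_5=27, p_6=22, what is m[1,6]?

6126

m[1,6] = min over k∈[1,5] of m[1,k]+m[k+1,6]+p_{0}·p_k·p_{6}.
k=1: 0 + 4608 + 23·3·22 = 6126; k=2: 966 + 18172 + 23·14·22 = 26222; k=3: 1887 + 15488 + 23·17·22 = 25977; k=4: 2634 + 9504 + 23·16·22 = 20234; k=5: 4689 + 0 + 23·27·22 = 18351.
Minimum: 6126 at k=1.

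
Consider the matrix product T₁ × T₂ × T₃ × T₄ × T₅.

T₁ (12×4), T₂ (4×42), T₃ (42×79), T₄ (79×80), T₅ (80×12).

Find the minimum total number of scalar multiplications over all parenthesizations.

42968

Adjacent pairs: T₁T₂ = 12·4·42 = 2016; T₂T₃ = 4·42·79 = 13272; T₃T₄ = 42·79·80 = 265440; T₄T₅ = 79·80·12 = 75840.
Length 3: T₁..T₃: k=1: 0+13272+12·4·79=17064; k=2: 2016+0+12·42·79=41832 → min 17064 | T₂..T₄: k=2: 0+265440+4·42·80=278880; k=3: 13272+0+4·79·80=38552 → min 38552 | T₃..T₅: k=3: 0+75840+42·79·12=115656; k=4: 265440+0+42·80·12=305760 → min 115656.
Length 4: T₁..T₄: k=1: 0+38552+12·4·80=42392; k=2: 2016+265440+12·42·80=307776; k=3: 17064+0+12·79·80=92904 → min 42392 | T₂..T₅: k=2: 0+115656+4·42·12=117672; k=3: 13272+75840+4·79·12=92904; k=4: 38552+0+4·80·12=42392 → min 42392.
Length 5: T₁..T₅: k=1: 0+42392+12·4·12=42968; k=2: 2016+115656+12·42·12=123720; k=3: 17064+75840+12·79·12=104280; k=4: 42392+0+12·80·12=53912 → min 42968.
Optimal order: (T₁ × (((T₂ × T₃) × T₄) × T₅)) with cost 42968.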